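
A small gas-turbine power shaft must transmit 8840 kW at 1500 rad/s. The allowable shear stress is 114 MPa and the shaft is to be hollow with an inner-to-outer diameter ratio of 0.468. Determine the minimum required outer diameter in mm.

ω = 1500 rad/s, so T = P/ω = 8840×10³ / 1500 = 5893 N·m.
For a hollow shaft with d_i/d_o = 0.468: τ_max = 16T/(π d_o³ (1−k⁴)), so d_o = [16T/(π τ_allow (1−k⁴))]^(1/3) = [16·5893/(π·1.14×10^8·0.9520)]^(1/3) = 0.06515 m.

65.2 mm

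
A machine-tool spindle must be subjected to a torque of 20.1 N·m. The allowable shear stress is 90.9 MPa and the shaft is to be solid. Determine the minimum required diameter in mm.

10.4 mm

For a solid shaft τ_max = 16T/(πd³), so d = (16T/(π τ_allow))^(1/3) = (16·20.10/(π·9.09×10^7))^(1/3) = 0.01040 m.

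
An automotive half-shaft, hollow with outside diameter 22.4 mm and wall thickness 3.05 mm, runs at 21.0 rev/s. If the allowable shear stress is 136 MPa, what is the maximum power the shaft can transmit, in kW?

J = π(d_o⁴ − d_i⁴)/32 = π(0.0224⁴ − 0.0163⁴)/32 = 1.779×10^-8 m⁴.
T_max = τ_allow·J/r = 1.36×10^8 × 1.779×10^-8 / 0.0112 = 216.0 N·m.
ω = 2π·21.0 = 131.9 rad/s, so P_max = T_max·ω = 2.850×10^4 W.

28.5 kW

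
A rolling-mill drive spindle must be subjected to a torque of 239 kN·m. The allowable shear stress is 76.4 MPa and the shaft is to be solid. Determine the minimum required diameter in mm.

For a solid shaft τ_max = 16T/(πd³), so d = (16T/(π τ_allow))^(1/3) = (16·239000/(π·7.64×10^7))^(1/3) = 0.2516 m.

252 mm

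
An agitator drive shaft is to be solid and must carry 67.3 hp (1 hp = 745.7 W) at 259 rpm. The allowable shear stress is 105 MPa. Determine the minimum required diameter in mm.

ω = 2π·259/60 = 27.12 rad/s, so T = P/ω = 67.3×745.7 / 27.12 = 1850 N·m.
For a solid shaft τ_max = 16T/(πd³), so d = (16T/(π τ_allow))^(1/3) = (16·1850/(π·1.05×10^8))^(1/3) = 0.04477 m.

44.8 mm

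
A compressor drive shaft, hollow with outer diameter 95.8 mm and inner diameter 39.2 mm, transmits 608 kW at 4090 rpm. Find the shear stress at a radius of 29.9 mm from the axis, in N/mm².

5.28 N/mm²

ω = 2π·4090/60 = 428.3 rad/s, so T = P/ω = 608×10³ / 428.3 = 1420 N·m.
J = π(d_o⁴ − d_i⁴)/32 = π(0.0958⁴ − 0.0392⁴)/32 = 8.037×10^-6 m⁴.
Shear stress varies linearly with radius: τ = T·r/J = 1420 × 0.0299 / 8.037×10^-6 = 5.281×10^6 Pa.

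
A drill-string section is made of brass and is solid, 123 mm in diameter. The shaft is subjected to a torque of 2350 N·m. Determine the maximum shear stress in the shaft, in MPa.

6.43 MPa

J = πd⁴/32 = π(0.123)⁴/32 = 2.247×10^-5 m⁴.
τ_max = T·r/J = 2350 × 0.0615 / 2.247×10^-5 = 6.432×10^6 Pa.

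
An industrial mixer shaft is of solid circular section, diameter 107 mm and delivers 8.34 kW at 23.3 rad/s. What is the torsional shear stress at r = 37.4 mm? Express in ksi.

0.151 ksi

ω = 23.3 rad/s, so T = P/ω = 8.34×10³ / 23.30 = 357.9 N·m.
J = πd⁴/32 = π(0.107)⁴/32 = 1.287×10^-5 m⁴.
Shear stress varies linearly with radius: τ = T·r/J = 357.9 × 0.0374 / 1.287×10^-5 = 1.040×10^6 Pa.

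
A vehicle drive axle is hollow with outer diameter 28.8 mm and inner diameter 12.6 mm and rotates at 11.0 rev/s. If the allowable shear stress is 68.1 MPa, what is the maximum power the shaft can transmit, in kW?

21.3 kW

J = π(d_o⁴ − d_i⁴)/32 = π(0.0288⁴ − 0.0126⁴)/32 = 6.507×10^-8 m⁴.
T_max = τ_allow·J/r = 6.81×10^7 × 6.507×10^-8 / 0.0144 = 307.7 N·m.
ω = 2π·11.0 = 69.12 rad/s, so P_max = T_max·ω = 2.127×10^4 W.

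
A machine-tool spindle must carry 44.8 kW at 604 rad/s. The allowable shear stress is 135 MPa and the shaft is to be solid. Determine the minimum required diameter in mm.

14.1 mm

ω = 604 rad/s, so T = P/ω = 44.8×10³ / 604.0 = 74.17 N·m.
For a solid shaft τ_max = 16T/(πd³), so d = (16T/(π τ_allow))^(1/3) = (16·74.17/(π·1.35×10^8))^(1/3) = 0.01409 m.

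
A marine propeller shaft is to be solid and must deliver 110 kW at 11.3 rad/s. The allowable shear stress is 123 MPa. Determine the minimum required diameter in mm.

ω = 11.3 rad/s, so T = P/ω = 110×10³ / 11.30 = 9735 N·m.
For a solid shaft τ_max = 16T/(πd³), so d = (16T/(π τ_allow))^(1/3) = (16·9735/(π·1.23×10^8))^(1/3) = 0.07387 m.

73.9 mm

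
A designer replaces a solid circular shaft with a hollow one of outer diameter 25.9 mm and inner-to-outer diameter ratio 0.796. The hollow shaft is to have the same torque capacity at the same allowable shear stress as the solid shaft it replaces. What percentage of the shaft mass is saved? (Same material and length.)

Equal τ_max and T ⇒ the solid shaft needs d_s³ = d_o³(1−k⁴), so d_s = 25.9·(1−0.796⁴)^(1/3) = 21.83 mm.
Area ratio A_h/A_s = d_o²(1−k²)/d_s² = (1−k²)/(1−k⁴)^(2/3) = 0.5159.
Mass saving = 1 − 0.5159 = 48.4 %.

48.4 %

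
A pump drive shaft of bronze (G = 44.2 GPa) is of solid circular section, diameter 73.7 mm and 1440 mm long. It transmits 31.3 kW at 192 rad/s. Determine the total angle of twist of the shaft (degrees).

0.105°

ω = 192 rad/s, so T = P/ω = 31.3×10³ / 192.0 = 163.0 N·m.
J = πd⁴/32 = π(0.0737)⁴/32 = 2.896×10^-6 m⁴.
θ = T·L/(G·J) = 163.0 × 1.44 / (44.2×10⁹ × 2.896×10^-6) = 1.834×10^-3 rad.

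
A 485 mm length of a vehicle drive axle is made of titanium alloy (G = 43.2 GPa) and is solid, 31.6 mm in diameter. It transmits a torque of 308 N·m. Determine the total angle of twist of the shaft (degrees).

2.02°

J = πd⁴/32 = π(0.0316)⁴/32 = 9.789×10^-8 m⁴.
θ = T·L/(G·J) = 308.0 × 0.485 / (43.2×10⁹ × 9.789×10^-8) = 0.03532 rad.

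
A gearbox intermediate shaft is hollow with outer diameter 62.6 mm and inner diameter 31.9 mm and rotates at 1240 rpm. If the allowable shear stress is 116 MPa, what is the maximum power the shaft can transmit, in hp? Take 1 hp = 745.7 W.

907 hp

J = π(d_o⁴ − d_i⁴)/32 = π(0.0626⁴ − 0.0319⁴)/32 = 1.406×10^-6 m⁴.
T_max = τ_allow·J/r = 1.16×10^8 × 1.406×10^-6 / 0.0313 = 5211 N·m.
ω = 2π·1240/60 = 129.9 rad/s, so P_max = T_max·ω = 6.766×10^5 W.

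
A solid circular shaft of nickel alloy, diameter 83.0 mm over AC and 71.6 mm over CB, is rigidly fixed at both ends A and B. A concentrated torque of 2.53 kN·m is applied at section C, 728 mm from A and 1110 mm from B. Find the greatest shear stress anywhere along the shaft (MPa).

Compatibility: T_A·a/J_AC = T_B·b/J_CB with T_A + T_B = T₀.
J_AC = 4.66×10^-6 m⁴, J_CB = 2.58×10^-6 m⁴, so T_A = T₀·(J_AC/a)/((J_AC/a)+(J_CB/b)) = 1856 N·m, T_B = 674.1 N·m.
τ in each portion: τ_AC = 1.65×10^7 Pa, τ_CB = 9.35×10^6 Pa; maximum is in AC.
τ_max = T_AC·r/J = 1856·0.0415/4.66×10^-6 = 1.653×10^7 Pa.

16.5 MPa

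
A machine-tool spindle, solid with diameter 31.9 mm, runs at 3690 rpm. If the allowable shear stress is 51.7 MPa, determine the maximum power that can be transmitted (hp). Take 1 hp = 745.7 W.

J = πd⁴/32 = π(0.0319)⁴/32 = 1.017×10^-7 m⁴.
T_max = τ_allow·J/r = 5.17×10^7 × 1.017×10^-7 / 0.0159 = 329.5 N·m.
ω = 2π·3690/60 = 386.4 rad/s, so P_max = T_max·ω = 1.273×10^5 W.

171 hp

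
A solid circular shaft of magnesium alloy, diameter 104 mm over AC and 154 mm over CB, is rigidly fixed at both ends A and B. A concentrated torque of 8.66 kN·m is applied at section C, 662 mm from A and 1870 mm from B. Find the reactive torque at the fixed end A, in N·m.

3210 N·m

Compatibility: T_A·a/J_AC = T_B·b/J_CB with T_A + T_B = T₀.
J_AC = 1.15×10^-5 m⁴, J_CB = 5.52×10^-5 m⁴, so T_A = T₀·(J_AC/a)/((J_AC/a)+(J_CB/b)) = 3205 N·m, T_B = 5455 N·m.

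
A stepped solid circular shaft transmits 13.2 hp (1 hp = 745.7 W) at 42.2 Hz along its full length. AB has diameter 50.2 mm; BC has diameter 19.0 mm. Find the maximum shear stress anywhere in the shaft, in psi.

ω = 2π·42.2 = 265.2 rad/s, so T = P/ω = 13.2×745.7 / 265.2 = 37.12 N·m.
Under the same torque, τ_max = 16T/(πd³) is largest where d is smallest — segment BC (d = 19.0 mm).
τ_max = 16·37.12/(π·(0.0190)³) = 2.756×10^7 Pa.

4000 psi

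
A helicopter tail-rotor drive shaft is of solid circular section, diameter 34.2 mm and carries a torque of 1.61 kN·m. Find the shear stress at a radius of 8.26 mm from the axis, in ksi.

J = πd⁴/32 = π(0.0342)⁴/32 = 1.343×10^-7 m⁴.
Shear stress varies linearly with radius: τ = T·r/J = 1610 × 0.00826 / 1.343×10^-7 = 9.902×10^7 Pa.

14.4 ksi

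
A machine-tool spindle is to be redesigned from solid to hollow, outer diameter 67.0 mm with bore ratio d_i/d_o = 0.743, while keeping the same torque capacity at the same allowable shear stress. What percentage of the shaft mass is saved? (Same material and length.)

Equal τ_max and T ⇒ the solid shaft needs d_s³ = d_o³(1−k⁴), so d_s = 67.0·(1−0.743⁴)^(1/3) = 59.35 mm.
Area ratio A_h/A_s = d_o²(1−k²)/d_s² = (1−k²)/(1−k⁴)^(2/3) = 0.5708.
Mass saving = 1 − 0.5708 = 42.9 %.

42.9 %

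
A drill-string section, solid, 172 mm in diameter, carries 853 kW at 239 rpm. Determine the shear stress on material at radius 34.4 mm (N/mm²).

13.6 N/mm²

ω = 2π·239/60 = 25.03 rad/s, so T = P/ω = 853×10³ / 25.03 = 34080 N·m.
J = πd⁴/32 = π(0.172)⁴/32 = 8.592×10^-5 m⁴.
Shear stress varies linearly with radius: τ = T·r/J = 34080 × 0.0344 / 8.592×10^-5 = 1.364×10^7 Pa.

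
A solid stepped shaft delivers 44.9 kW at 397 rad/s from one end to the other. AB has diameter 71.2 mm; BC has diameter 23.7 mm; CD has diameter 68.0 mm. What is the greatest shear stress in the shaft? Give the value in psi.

6280 psi

ω = 397 rad/s, so T = P/ω = 44.9×10³ / 397.0 = 113.1 N·m.
Under the same torque, τ_max = 16T/(πd³) is largest where d is smallest — segment BC (d = 23.7 mm).
τ_max = 16·113.1/(π·(0.0237)³) = 4.327×10^7 Pa.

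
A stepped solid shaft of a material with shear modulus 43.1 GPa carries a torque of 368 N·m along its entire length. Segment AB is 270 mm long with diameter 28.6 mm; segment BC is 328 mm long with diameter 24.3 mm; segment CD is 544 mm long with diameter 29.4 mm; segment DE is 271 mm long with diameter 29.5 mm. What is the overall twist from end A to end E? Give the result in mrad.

J_AB = π(0.0286)⁴/32 = 6.57×10^-8 m⁴; J_BC = π(0.0243)⁴/32 = 3.42×10^-8 m⁴; J_CD = π(0.0294)⁴/32 = 7.33×10^-8 m⁴; J_DE = π(0.0295)⁴/32 = 7.44×10^-8 m⁴.
θ = (T/G)·Σ L_i/J_i = (368.0/43.1×10⁹)·(0.270/6.57×10^-8 + 0.328/3.42×10^-8 + 0.544/7.33×10^-8 + 0.271/7.44×10^-8) = 0.2114 rad.

211 mrad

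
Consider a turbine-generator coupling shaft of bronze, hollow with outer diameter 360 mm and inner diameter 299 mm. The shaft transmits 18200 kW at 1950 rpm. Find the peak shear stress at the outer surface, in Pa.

ω = 2π·1950/60 = 204.2 rad/s, so T = P/ω = 18200×10³ / 204.2 = 89130 N·m.
J = π(d_o⁴ − d_i⁴)/32 = π(0.360⁴ − 0.299⁴)/32 = 8.643×10^-4 m⁴.
τ_max = T·r/J = 89130 × 0.180 / 8.643×10^-4 = 1.856×10^7 Pa.

1.86e7 Pa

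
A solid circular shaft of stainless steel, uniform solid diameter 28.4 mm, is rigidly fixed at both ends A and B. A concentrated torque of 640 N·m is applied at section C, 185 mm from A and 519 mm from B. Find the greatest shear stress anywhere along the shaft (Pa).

With uniform GJ and both ends fixed, compatibility θ_AC = θ_CB gives T_A·a = T_B·b, together with T_A + T_B = T₀.
T_A = T₀·b/(a+b) = 640.0·519/704.0 = 471.8 N·m; T_B = 168.2 N·m.
τ in each portion: τ_AC = 1.05×10^8 Pa, τ_CB = 3.74×10^7 Pa; maximum is in AC.
τ_max = T_AC·r/J = 471.8·0.0142/6.39×10^-8 = 1.049×10^8 Pa.

1.05e8 Pa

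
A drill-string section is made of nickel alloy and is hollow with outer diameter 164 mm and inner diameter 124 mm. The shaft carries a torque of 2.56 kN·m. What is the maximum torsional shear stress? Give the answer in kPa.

4390 kPa

J = π(d_o⁴ − d_i⁴)/32 = π(0.164⁴ − 0.124⁴)/32 = 4.781×10^-5 m⁴.
τ_max = T·r/J = 2560 × 0.0820 / 4.781×10^-5 = 4.391×10^6 Pa.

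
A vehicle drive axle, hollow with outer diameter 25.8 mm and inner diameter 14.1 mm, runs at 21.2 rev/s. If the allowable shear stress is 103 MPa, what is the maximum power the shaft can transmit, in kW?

J = π(d_o⁴ − d_i⁴)/32 = π(0.0258⁴ − 0.0141⁴)/32 = 3.962×10^-8 m⁴.
T_max = τ_allow·J/r = 1.03×10^8 × 3.962×10^-8 / 0.0129 = 316.3 N·m.
ω = 2π·21.2 = 133.2 rad/s, so P_max = T_max·ω = 4.214×10^4 W.

42.1 kW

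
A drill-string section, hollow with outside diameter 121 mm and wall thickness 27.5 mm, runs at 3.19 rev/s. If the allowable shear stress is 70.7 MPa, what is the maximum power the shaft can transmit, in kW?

449 kW

J = π(d_o⁴ − d_i⁴)/32 = π(0.121⁴ − 0.0660⁴)/32 = 1.918×10^-5 m⁴.
T_max = τ_allow·J/r = 7.07×10^7 × 1.918×10^-5 / 0.0605 = 22420 N·m.
ω = 2π·3.19 = 20.04 rad/s, so P_max = T_max·ω = 4.493×10^5 W.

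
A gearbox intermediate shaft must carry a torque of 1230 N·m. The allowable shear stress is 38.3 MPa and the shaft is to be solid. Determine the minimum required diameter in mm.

54.7 mm

For a solid shaft τ_max = 16T/(πd³), so d = (16T/(π τ_allow))^(1/3) = (16·1230/(π·3.83×10^7))^(1/3) = 0.05469 m.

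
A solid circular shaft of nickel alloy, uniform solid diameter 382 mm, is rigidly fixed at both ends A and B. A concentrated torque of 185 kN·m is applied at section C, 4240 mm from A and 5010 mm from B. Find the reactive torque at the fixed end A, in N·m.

With uniform GJ and both ends fixed, compatibility θ_AC = θ_CB gives T_A·a = T_B·b, together with T_A + T_B = T₀.
T_A = T₀·b/(a+b) = 185000·5010/9250 = 100200 N·m; T_B = 84800 N·m.

100000 N·m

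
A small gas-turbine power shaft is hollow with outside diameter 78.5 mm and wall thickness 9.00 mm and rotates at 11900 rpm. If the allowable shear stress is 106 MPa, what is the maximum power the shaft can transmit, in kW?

8120 kW

J = π(d_o⁴ − d_i⁴)/32 = π(0.0785⁴ − 0.0605⁴)/32 = 2.413×10^-6 m⁴.
T_max = τ_allow·J/r = 1.06×10^8 × 2.413×10^-6 / 0.0393 = 6516 N·m.
ω = 2π·11900/60 = 1246 rad/s, so P_max = T_max·ω = 8.120×10^6 W.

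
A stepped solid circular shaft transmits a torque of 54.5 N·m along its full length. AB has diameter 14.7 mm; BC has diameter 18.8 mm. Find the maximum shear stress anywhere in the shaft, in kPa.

Under the same torque, τ_max = 16T/(πd³) is largest where d is smallest — segment AB (d = 14.7 mm).
τ_max = 16·54.50/(π·(0.0147)³) = 8.738×10^7 Pa.

87400 kPa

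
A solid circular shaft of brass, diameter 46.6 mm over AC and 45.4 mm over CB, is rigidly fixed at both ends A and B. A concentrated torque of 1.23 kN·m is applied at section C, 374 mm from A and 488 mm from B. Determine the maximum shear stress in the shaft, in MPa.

Compatibility: T_A·a/J_AC = T_B·b/J_CB with T_A + T_B = T₀.
J_AC = 4.63×10^-7 m⁴, J_CB = 4.17×10^-7 m⁴, so T_A = T₀·(J_AC/a)/((J_AC/a)+(J_CB/b)) = 727.6 N·m, T_B = 502.4 N·m.
τ in each portion: τ_AC = 3.66×10^7 Pa, τ_CB = 2.73×10^7 Pa; maximum is in AC.
τ_max = T_AC·r/J = 727.6·0.0233/4.63×10^-7 = 3.662×10^7 Pa.

36.6 MPa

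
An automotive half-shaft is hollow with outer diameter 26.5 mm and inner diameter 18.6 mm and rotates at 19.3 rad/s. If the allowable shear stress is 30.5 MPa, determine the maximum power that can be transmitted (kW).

J = π(d_o⁴ − d_i⁴)/32 = π(0.0265⁴ − 0.0186⁴)/32 = 3.667×10^-8 m⁴.
T_max = τ_allow·J/r = 3.05×10^7 × 3.667×10^-8 / 0.0132 = 84.40 N·m.
ω = 19.3 rad/s, so P_max = T_max·ω = 1629 W.

1.63 kW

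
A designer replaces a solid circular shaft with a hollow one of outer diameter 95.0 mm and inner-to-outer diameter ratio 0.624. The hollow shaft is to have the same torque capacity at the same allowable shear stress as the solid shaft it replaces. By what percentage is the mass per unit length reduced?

31.9 %

Equal τ_max and T ⇒ the solid shaft needs d_s³ = d_o³(1−k⁴), so d_s = 95.0·(1−0.624⁴)^(1/3) = 89.93 mm.
Area ratio A_h/A_s = d_o²(1−k²)/d_s² = (1−k²)/(1−k⁴)^(2/3) = 0.6814.
Mass saving = 1 − 0.6814 = 31.9 %.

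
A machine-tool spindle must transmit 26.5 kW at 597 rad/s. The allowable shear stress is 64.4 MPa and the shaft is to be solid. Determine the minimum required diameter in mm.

15.2 mm

ω = 597 rad/s, so T = P/ω = 26.5×10³ / 597.0 = 44.39 N·m.
For a solid shaft τ_max = 16T/(πd³), so d = (16T/(π τ_allow))^(1/3) = (16·44.39/(π·6.44×10^7))^(1/3) = 0.01520 m.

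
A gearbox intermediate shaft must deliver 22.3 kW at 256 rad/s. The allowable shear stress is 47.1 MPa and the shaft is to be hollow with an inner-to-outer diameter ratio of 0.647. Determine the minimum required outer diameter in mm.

ω = 256 rad/s, so T = P/ω = 22.3×10³ / 256.0 = 87.11 N·m.
For a hollow shaft with d_i/d_o = 0.647: τ_max = 16T/(π d_o³ (1−k⁴)), so d_o = [16T/(π τ_allow (1−k⁴))]^(1/3) = [16·87.11/(π·4.71×10^7·0.8248)]^(1/3) = 0.02252 m.

22.5 mm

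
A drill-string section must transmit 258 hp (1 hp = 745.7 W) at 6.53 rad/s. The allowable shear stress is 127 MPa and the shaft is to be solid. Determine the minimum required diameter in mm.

ω = 6.53 rad/s, so T = P/ω = 258×745.7 / 6.530 = 29460 N·m.
For a solid shaft τ_max = 16T/(πd³), so d = (16T/(π τ_allow))^(1/3) = (16·29460/(π·1.27×10^8))^(1/3) = 0.1057 m.

106 mm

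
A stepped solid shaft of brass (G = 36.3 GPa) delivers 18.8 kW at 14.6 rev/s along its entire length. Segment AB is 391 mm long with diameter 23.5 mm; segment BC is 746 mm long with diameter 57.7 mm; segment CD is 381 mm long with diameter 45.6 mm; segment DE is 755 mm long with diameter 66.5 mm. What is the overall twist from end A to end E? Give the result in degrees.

ω = 2π·14.6 = 91.73 rad/s, so T = P/ω = 18.8×10³ / 91.73 = 204.9 N·m.
J_AB = π(0.0235)⁴/32 = 2.99×10^-8 m⁴; J_BC = π(0.0577)⁴/32 = 1.09×10^-6 m⁴; J_CD = π(0.0456)⁴/32 = 4.24×10^-7 m⁴; J_DE = π(0.0665)⁴/32 = 1.92×10^-6 m⁴.
θ = (T/G)·Σ L_i/J_i = (204.9/36.3×10⁹)·(0.391/2.99×10^-8 + 0.746/1.09×10^-6 + 0.381/4.24×10^-7 + 0.755/1.92×10^-6) = 0.08488 rad.

4.86°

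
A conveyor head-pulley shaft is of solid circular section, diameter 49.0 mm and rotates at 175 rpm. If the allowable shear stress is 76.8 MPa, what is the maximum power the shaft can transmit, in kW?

J = πd⁴/32 = π(0.0490)⁴/32 = 5.660×10^-7 m⁴.
T_max = τ_allow·J/r = 7.68×10^7 × 5.660×10^-7 / 0.0245 = 1774 N·m.
ω = 2π·175/60 = 18.33 rad/s, so P_max = T_max·ω = 3.251×10^4 W.

32.5 kW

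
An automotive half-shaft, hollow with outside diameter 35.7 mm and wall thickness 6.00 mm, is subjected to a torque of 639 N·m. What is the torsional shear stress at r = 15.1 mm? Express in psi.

10900 psi

J = π(d_o⁴ − d_i⁴)/32 = π(0.0357⁴ − 0.0237⁴)/32 = 1.285×10^-7 m⁴.
Shear stress varies linearly with radius: τ = T·r/J = 639.0 × 0.0151 / 1.285×10^-7 = 7.509×10^7 Pa.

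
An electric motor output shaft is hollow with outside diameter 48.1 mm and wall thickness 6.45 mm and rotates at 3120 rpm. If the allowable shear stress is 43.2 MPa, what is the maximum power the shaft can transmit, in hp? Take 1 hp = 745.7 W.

J = π(d_o⁴ − d_i⁴)/32 = π(0.0481⁴ − 0.0352⁴)/32 = 3.748×10^-7 m⁴.
T_max = τ_allow·J/r = 4.32×10^7 × 3.748×10^-7 / 0.0241 = 673.2 N·m.
ω = 2π·3120/60 = 326.7 rad/s, so P_max = T_max·ω = 2.200×10^5 W.

295 hp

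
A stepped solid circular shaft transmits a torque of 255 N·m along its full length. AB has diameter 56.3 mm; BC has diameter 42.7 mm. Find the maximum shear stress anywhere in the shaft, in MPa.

Under the same torque, τ_max = 16T/(πd³) is largest where d is smallest — segment BC (d = 42.7 mm).
τ_max = 16·255.0/(π·(0.0427)³) = 1.668×10^7 Pa.

16.7 MPa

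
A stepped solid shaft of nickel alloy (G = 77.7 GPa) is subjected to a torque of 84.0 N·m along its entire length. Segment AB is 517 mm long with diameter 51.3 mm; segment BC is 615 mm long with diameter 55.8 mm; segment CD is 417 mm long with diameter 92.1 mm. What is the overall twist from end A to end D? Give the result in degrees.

J_AB = π(0.0513)⁴/32 = 6.80×10^-7 m⁴; J_BC = π(0.0558)⁴/32 = 9.52×10^-7 m⁴; J_CD = π(0.0921)⁴/32 = 7.06×10^-6 m⁴.
θ = (T/G)·Σ L_i/J_i = (84.00/77.7×10⁹)·(0.517/6.80×10^-7 + 0.615/9.52×10^-7 + 0.417/7.06×10^-6) = 1.584×10^-3 rad.

0.0908°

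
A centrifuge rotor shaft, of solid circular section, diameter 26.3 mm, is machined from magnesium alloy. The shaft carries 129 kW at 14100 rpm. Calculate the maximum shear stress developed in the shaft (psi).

3550 psi

ω = 2π·14100/60 = 1477 rad/s, so T = P/ω = 129×10³ / 1477 = 87.37 N·m.
J = πd⁴/32 = π(0.0263)⁴/32 = 4.697×10^-8 m⁴.
τ_max = T·r/J = 87.37 × 0.0132 / 4.697×10^-8 = 2.446×10^7 Pa.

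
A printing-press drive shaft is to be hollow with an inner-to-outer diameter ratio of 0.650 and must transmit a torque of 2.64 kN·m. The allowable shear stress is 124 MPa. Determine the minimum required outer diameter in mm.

For a hollow shaft with d_i/d_o = 0.650: τ_max = 16T/(π d_o³ (1−k⁴)), so d_o = [16T/(π τ_allow (1−k⁴))]^(1/3) = [16·2640/(π·1.24×10^8·0.8215)]^(1/3) = 0.05092 m.

50.9 mm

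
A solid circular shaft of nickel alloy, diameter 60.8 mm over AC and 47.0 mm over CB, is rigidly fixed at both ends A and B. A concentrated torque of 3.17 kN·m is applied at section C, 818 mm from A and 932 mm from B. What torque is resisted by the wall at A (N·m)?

Compatibility: T_A·a/J_AC = T_B·b/J_CB with T_A + T_B = T₀.
J_AC = 1.34×10^-6 m⁴, J_CB = 4.79×10^-7 m⁴, so T_A = T₀·(J_AC/a)/((J_AC/a)+(J_CB/b)) = 2414 N·m, T_B = 756.4 N·m.

2410 N·m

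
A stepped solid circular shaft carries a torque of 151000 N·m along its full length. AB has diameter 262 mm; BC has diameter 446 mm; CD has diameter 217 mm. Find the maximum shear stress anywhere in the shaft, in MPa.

Under the same torque, τ_max = 16T/(πd³) is largest where d is smallest — segment CD (d = 217 mm).
τ_max = 16·151000/(π·(0.217)³) = 7.526×10^7 Pa.

75.3 MPa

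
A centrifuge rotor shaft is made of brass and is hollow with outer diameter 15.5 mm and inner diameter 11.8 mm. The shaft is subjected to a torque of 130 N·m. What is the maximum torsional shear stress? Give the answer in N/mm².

J = π(d_o⁴ − d_i⁴)/32 = π(0.0155⁴ − 0.0118⁴)/32 = 3.763×10^-9 m⁴.
τ_max = T·r/J = 130.0 × 0.00775 / 3.763×10^-9 = 2.677×10^8 Pa.

268 N/mm²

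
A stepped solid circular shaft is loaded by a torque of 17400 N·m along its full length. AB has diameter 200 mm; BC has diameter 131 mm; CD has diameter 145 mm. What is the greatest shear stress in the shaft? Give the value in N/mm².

39.4 N/mm²

Under the same torque, τ_max = 16T/(πd³) is largest where d is smallest — segment BC (d = 131 mm).
τ_max = 16·17400/(π·(0.131)³) = 3.942×10^7 Pa.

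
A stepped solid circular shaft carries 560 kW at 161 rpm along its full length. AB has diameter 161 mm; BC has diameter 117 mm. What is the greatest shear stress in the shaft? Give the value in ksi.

15.3 ksi

ω = 2π·161/60 = 16.86 rad/s, so T = P/ω = 560×10³ / 16.86 = 33210 N·m.
Under the same torque, τ_max = 16T/(πd³) is largest where d is smallest — segment BC (d = 117 mm).
τ_max = 16·33210/(π·(0.117)³) = 1.056×10^8 Pa.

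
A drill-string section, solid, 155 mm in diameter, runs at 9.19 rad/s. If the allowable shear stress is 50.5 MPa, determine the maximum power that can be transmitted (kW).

J = πd⁴/32 = π(0.155)⁴/32 = 5.667×10^-5 m⁴.
T_max = τ_allow·J/r = 5.05×10^7 × 5.667×10^-5 / 0.0775 = 36920 N·m.
ω = 9.19 rad/s, so P_max = T_max·ω = 3.393×10^5 W.

339 kW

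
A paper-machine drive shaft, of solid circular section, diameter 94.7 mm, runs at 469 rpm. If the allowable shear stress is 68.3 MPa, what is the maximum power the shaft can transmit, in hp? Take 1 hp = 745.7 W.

J = πd⁴/32 = π(0.0947)⁴/32 = 7.896×10^-6 m⁴.
T_max = τ_allow·J/r = 6.83×10^7 × 7.896×10^-6 / 0.0474 = 11390 N·m.
ω = 2π·469/60 = 49.11 rad/s, so P_max = T_max·ω = 5.594×10^5 W.

750 hp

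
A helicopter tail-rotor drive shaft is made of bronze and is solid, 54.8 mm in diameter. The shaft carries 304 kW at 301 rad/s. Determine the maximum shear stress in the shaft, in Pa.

3.13e7 Pa

ω = 301 rad/s, so T = P/ω = 304×10³ / 301.0 = 1010 N·m.
J = πd⁴/32 = π(0.0548)⁴/32 = 8.854×10^-7 m⁴.
τ_max = T·r/J = 1010 × 0.0274 / 8.854×10^-7 = 3.126×10^7 Pa.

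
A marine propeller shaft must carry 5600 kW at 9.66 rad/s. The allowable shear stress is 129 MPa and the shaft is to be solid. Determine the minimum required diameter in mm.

ω = 9.66 rad/s, so T = P/ω = 5600×10³ / 9.660 = 579700 N·m.
For a solid shaft τ_max = 16T/(πd³), so d = (16T/(π τ_allow))^(1/3) = (16·579700/(π·1.29×10^8))^(1/3) = 0.2839 m.

284 mm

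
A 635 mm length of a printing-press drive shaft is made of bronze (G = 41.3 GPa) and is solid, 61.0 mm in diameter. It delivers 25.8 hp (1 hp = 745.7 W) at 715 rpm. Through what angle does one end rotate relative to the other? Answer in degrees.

0.167°

ω = 2π·715/60 = 74.87 rad/s, so T = P/ω = 25.8×745.7 / 74.87 = 257.0 N·m.
J = πd⁴/32 = π(0.0610)⁴/32 = 1.359×10^-6 m⁴.
θ = T·L/(G·J) = 257.0 × 0.635 / (41.3×10⁹ × 1.359×10^-6) = 2.906×10^-3 rad.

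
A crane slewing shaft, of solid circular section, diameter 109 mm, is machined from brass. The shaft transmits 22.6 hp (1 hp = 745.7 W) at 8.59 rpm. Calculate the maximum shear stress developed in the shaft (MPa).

73.7 MPa

ω = 2π·8.59/60 = 0.8995 rad/s, so T = P/ω = 22.6×745.7 / 0.8995 = 18730 N·m.
J = πd⁴/32 = π(0.109)⁴/32 = 1.386×10^-5 m⁴.
τ_max = T·r/J = 18730 × 0.0545 / 1.386×10^-5 = 7.368×10^7 Pa.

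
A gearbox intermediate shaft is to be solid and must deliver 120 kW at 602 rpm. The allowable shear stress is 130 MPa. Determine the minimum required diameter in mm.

ω = 2π·602/60 = 63.04 rad/s, so T = P/ω = 120×10³ / 63.04 = 1904 N·m.
For a solid shaft τ_max = 16T/(πd³), so d = (16T/(π τ_allow))^(1/3) = (16·1904/(π·1.30×10^8))^(1/3) = 0.04209 m.

42.1 mm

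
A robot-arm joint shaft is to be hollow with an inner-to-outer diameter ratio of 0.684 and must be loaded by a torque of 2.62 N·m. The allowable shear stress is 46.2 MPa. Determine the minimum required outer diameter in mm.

7.18 mm

For a hollow shaft with d_i/d_o = 0.684: τ_max = 16T/(π d_o³ (1−k⁴)), so d_o = [16T/(π τ_allow (1−k⁴))]^(1/3) = [16·2.620/(π·4.62×10^7·0.7811)]^(1/3) = 0.007177 m.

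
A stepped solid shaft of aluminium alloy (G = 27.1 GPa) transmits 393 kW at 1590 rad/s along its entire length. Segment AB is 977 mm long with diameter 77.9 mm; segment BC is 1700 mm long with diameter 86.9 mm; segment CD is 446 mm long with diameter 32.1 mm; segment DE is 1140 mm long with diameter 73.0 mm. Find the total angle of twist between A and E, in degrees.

ω = 1590 rad/s, so T = P/ω = 393×10³ / 1590 = 247.2 N·m.
J_AB = π(0.0779)⁴/32 = 3.62×10^-6 m⁴; J_BC = π(0.0869)⁴/32 = 5.60×10^-6 m⁴; J_CD = π(0.0321)⁴/32 = 1.04×10^-7 m⁴; J_DE = π(0.0730)⁴/32 = 2.79×10^-6 m⁴.
θ = (T/G)·Σ L_i/J_i = (247.2/27.1×10⁹)·(0.977/3.62×10^-6 + 1.70/5.60×10^-6 + 0.446/1.04×10^-7 + 1.14/2.79×10^-6) = 0.04799 rad.

2.75°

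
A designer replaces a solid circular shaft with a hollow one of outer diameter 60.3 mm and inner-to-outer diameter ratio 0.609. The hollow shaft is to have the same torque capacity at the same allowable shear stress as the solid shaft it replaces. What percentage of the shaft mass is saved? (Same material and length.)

Equal τ_max and T ⇒ the solid shaft needs d_s³ = d_o³(1−k⁴), so d_s = 60.3·(1−0.609⁴)^(1/3) = 57.40 mm.
Area ratio A_h/A_s = d_o²(1−k²)/d_s² = (1−k²)/(1−k⁴)^(2/3) = 0.6943.
Mass saving = 1 − 0.6943 = 30.6 %.

30.6 %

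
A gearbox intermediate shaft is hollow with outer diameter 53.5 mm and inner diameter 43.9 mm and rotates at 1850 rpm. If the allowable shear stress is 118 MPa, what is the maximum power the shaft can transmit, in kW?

376 kW

J = π(d_o⁴ − d_i⁴)/32 = π(0.0535⁴ − 0.0439⁴)/32 = 4.397×10^-7 m⁴.
T_max = τ_allow·J/r = 1.18×10^8 × 4.397×10^-7 / 0.0267 = 1939 N·m.
ω = 2π·1850/60 = 193.7 rad/s, so P_max = T_max·ω = 3.757×10^5 W.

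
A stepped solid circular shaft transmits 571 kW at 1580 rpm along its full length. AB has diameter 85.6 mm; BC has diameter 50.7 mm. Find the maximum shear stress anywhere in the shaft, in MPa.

ω = 2π·1580/60 = 165.5 rad/s, so T = P/ω = 571×10³ / 165.5 = 3451 N·m.
Under the same torque, τ_max = 16T/(πd³) is largest where d is smallest — segment BC (d = 50.7 mm).
τ_max = 16·3451/(π·(0.0507)³) = 1.349×10^8 Pa.

135 MPa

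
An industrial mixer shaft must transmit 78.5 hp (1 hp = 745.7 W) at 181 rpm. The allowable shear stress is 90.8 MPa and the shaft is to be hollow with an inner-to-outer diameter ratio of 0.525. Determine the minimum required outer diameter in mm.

57.2 mm

ω = 2π·181/60 = 18.95 rad/s, so T = P/ω = 78.5×745.7 / 18.95 = 3088 N·m.
For a hollow shaft with d_i/d_o = 0.525: τ_max = 16T/(π d_o³ (1−k⁴)), so d_o = [16T/(π τ_allow (1−k⁴))]^(1/3) = [16·3088/(π·9.08×10^7·0.9240)]^(1/3) = 0.05723 m.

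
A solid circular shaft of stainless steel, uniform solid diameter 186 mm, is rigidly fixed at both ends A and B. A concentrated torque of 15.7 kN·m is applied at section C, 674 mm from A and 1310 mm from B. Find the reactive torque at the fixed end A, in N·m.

With uniform GJ and both ends fixed, compatibility θ_AC = θ_CB gives T_A·a = T_B·b, together with T_A + T_B = T₀.
T_A = T₀·b/(a+b) = 15700·1310/1984 = 10370 N·m; T_B = 5334 N·m.

10400 N·m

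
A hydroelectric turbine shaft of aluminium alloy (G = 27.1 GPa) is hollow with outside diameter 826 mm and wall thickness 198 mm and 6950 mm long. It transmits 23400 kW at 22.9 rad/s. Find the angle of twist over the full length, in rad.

0.00619 rad

ω = 22.9 rad/s, so T = P/ω = 23400×10³ / 22.90 = 1.022e6 N·m.
J = π(d_o⁴ − d_i⁴)/32 = π(0.826⁴ − 0.430⁴)/32 = 0.04234 m⁴.
θ = T·L/(G·J) = 1.022e6 × 6.95 / (27.1×10⁹ × 0.04234) = 6.189×10^-3 rad.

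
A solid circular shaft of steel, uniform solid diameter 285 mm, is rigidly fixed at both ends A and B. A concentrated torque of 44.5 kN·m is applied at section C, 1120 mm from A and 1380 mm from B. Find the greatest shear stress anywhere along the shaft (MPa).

With uniform GJ and both ends fixed, compatibility θ_AC = θ_CB gives T_A·a = T_B·b, together with T_A + T_B = T₀.
T_A = T₀·b/(a+b) = 44500·1380/2500 = 24560 N·m; T_B = 19940 N·m.
τ in each portion: τ_AC = 5.40×10^6 Pa, τ_CB = 4.39×10^6 Pa; maximum is in AC.
τ_max = T_AC·r/J = 24560·0.142/6.48×10^-4 = 5.404×10^6 Pa.

5.40 MPa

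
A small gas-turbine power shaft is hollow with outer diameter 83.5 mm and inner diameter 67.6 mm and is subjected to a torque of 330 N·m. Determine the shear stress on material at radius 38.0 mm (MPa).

J = π(d_o⁴ − d_i⁴)/32 = π(0.0835⁴ − 0.0676⁴)/32 = 2.722×10^-6 m⁴.
Shear stress varies linearly with radius: τ = T·r/J = 330.0 × 0.0380 / 2.722×10^-6 = 4.606×10^6 Pa.

4.61 MPa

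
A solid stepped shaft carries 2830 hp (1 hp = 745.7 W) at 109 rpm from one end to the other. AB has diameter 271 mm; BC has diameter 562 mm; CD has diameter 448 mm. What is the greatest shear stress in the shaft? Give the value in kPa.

47300 kPa

ω = 2π·109/60 = 11.41 rad/s, so T = P/ω = 2830×745.7 / 11.41 = 184900 N·m.
Under the same torque, τ_max = 16T/(πd³) is largest where d is smallest — segment AB (d = 271 mm).
τ_max = 16·184900/(π·(0.271)³) = 4.731×10^7 Pa.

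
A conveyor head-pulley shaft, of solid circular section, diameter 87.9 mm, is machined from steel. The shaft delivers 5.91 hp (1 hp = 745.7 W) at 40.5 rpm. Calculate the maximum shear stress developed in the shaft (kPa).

ω = 2π·40.5/60 = 4.241 rad/s, so T = P/ω = 5.91×745.7 / 4.241 = 1039 N·m.
J = πd⁴/32 = π(0.0879)⁴/32 = 5.861×10^-6 m⁴.
τ_max = T·r/J = 1039 × 0.0440 / 5.861×10^-6 = 7.792×10^6 Pa.

7790 kPa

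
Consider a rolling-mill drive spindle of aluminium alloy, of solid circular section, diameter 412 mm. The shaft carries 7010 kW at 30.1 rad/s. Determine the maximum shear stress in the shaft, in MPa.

17.0 MPa

ω = 30.1 rad/s, so T = P/ω = 7010×10³ / 30.10 = 232900 N·m.
J = πd⁴/32 = π(0.412)⁴/32 = 2.829×10^-3 m⁴.
τ_max = T·r/J = 232900 × 0.206 / 2.829×10^-3 = 1.696×10^7 Pa.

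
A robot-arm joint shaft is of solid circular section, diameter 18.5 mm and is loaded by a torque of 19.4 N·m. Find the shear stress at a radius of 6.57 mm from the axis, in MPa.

11.1 MPa

J = πd⁴/32 = π(0.0185)⁴/32 = 1.150×10^-8 m⁴.
Shear stress varies linearly with radius: τ = T·r/J = 19.40 × 0.00657 / 1.150×10^-8 = 1.108×10^7 Pa.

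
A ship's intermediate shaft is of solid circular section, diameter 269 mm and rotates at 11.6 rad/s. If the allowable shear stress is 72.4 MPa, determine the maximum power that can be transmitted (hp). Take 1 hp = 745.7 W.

4300 hp

J = πd⁴/32 = π(0.269)⁴/32 = 5.141×10^-4 m⁴.
T_max = τ_allow·J/r = 7.24×10^7 × 5.141×10^-4 / 0.135 = 276700 N·m.
ω = 11.6 rad/s, so P_max = T_max·ω = 3.210×10^6 W.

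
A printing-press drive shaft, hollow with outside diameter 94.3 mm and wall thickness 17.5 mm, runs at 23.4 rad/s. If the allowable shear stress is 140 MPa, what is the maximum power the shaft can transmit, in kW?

455 kW

J = π(d_o⁴ − d_i⁴)/32 = π(0.0943⁴ − 0.0593⁴)/32 = 6.549×10^-6 m⁴.
T_max = τ_allow·J/r = 1.40×10^8 × 6.549×10^-6 / 0.0471 = 19450 N·m.
ω = 23.4 rad/s, so P_max = T_max·ω = 4.550×10^5 W.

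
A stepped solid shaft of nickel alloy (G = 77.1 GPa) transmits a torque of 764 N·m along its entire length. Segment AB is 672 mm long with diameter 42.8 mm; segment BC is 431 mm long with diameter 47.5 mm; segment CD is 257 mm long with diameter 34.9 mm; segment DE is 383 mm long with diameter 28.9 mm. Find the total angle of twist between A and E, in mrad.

102 mrad

J_AB = π(0.0428)⁴/32 = 3.29×10^-7 m⁴; J_BC = π(0.0475)⁴/32 = 5.00×10^-7 m⁴; J_CD = π(0.0349)⁴/32 = 1.46×10^-7 m⁴; J_DE = π(0.0289)⁴/32 = 6.85×10^-8 m⁴.
θ = (T/G)·Σ L_i/J_i = (764.0/77.1×10⁹)·(0.672/3.29×10^-7 + 0.431/5.00×10^-7 + 0.257/1.46×10^-7 + 0.383/6.85×10^-8) = 0.1017 rad.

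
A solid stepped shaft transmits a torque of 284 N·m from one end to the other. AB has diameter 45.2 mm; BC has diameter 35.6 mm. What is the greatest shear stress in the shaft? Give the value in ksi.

Under the same torque, τ_max = 16T/(πd³) is largest where d is smallest — segment BC (d = 35.6 mm).
τ_max = 16·284.0/(π·(0.0356)³) = 3.206×10^7 Pa.

4.65 ksi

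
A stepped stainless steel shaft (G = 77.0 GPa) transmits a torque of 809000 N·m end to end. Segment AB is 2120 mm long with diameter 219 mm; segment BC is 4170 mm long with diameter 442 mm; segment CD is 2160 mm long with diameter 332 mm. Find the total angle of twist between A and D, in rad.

J_AB = π(0.219)⁴/32 = 2.26×10^-4 m⁴; J_BC = π(0.442)⁴/32 = 3.75×10^-3 m⁴; J_CD = π(0.332)⁴/32 = 1.19×10^-3 m⁴.
θ = (T/G)·Σ L_i/J_i = (809000/77.0×10⁹)·(2.12/2.26×10^-4 + 4.17/3.75×10^-3 + 2.16/1.19×10^-3) = 0.1294 rad.

0.129 rad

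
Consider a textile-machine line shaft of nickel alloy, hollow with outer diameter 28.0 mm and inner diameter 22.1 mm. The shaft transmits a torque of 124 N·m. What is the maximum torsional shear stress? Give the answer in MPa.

47.0 MPa

J = π(d_o⁴ − d_i⁴)/32 = π(0.0280⁴ − 0.0221⁴)/32 = 3.692×10^-8 m⁴.
τ_max = T·r/J = 124.0 × 0.0140 / 3.692×10^-8 = 4.701×10^7 Pa.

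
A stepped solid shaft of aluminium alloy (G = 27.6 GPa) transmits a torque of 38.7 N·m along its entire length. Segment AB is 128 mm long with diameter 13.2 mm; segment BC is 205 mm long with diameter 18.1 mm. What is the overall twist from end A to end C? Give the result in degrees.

5.01°

J_AB = π(0.0132)⁴/32 = 2.98×10^-9 m⁴; J_BC = π(0.0181)⁴/32 = 1.05×10^-8 m⁴.
θ = (T/G)·Σ L_i/J_i = (38.70/27.6×10⁹)·(0.128/2.98×10^-9 + 0.205/1.05×10^-8) = 0.08750 rad.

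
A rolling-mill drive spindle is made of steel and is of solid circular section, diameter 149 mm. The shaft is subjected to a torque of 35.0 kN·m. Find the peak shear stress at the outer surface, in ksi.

7.82 ksi

J = πd⁴/32 = π(0.149)⁴/32 = 4.839×10^-5 m⁴.
τ_max = T·r/J = 35000 × 0.0745 / 4.839×10^-5 = 5.389×10^7 Pa.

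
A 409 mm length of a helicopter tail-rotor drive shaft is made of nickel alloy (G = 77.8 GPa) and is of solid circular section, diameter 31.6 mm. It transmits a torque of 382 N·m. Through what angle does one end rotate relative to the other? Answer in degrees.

1.18°

J = πd⁴/32 = π(0.0316)⁴/32 = 9.789×10^-8 m⁴.
θ = T·L/(G·J) = 382.0 × 0.409 / (77.8×10⁹ × 9.789×10^-8) = 0.02051 rad.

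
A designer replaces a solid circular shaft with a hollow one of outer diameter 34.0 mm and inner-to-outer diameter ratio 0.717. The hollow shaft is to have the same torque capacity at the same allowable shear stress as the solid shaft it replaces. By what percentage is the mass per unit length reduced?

40.4 %

Equal τ_max and T ⇒ the solid shaft needs d_s³ = d_o³(1−k⁴), so d_s = 34.0·(1−0.717⁴)^(1/3) = 30.69 mm.
Area ratio A_h/A_s = d_o²(1−k²)/d_s² = (1−k²)/(1−k⁴)^(2/3) = 0.5962.
Mass saving = 1 − 0.5962 = 40.4 %.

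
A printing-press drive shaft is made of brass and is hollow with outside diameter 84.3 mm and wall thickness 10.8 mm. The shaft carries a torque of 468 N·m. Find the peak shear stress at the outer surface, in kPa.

J = π(d_o⁴ − d_i⁴)/32 = π(0.0843⁴ − 0.0627⁴)/32 = 3.441×10^-6 m⁴.
τ_max = T·r/J = 468.0 × 0.0421 / 3.441×10^-6 = 5.733×10^6 Pa.

5730 kPa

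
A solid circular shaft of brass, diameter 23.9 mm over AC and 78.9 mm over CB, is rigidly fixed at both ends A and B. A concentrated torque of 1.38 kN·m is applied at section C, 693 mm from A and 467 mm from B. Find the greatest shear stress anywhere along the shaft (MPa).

Compatibility: T_A·a/J_AC = T_B·b/J_CB with T_A + T_B = T₀.
J_AC = 3.20×10^-8 m⁴, J_CB = 3.80×10^-6 m⁴, so T_A = T₀·(J_AC/a)/((J_AC/a)+(J_CB/b)) = 7.786 N·m, T_B = 1372 N·m.
τ in each portion: τ_AC = 2.90×10^6 Pa, τ_CB = 1.42×10^7 Pa; maximum is in CB.
τ_max = T_CB·r/J = 1372·0.0395/3.80×10^-6 = 1.423×10^7 Pa.

14.2 MPa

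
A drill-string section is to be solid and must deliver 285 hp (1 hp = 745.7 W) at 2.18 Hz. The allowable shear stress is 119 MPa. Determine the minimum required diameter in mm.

ω = 2π·2.18 = 13.70 rad/s, so T = P/ω = 285×745.7 / 13.70 = 15520 N·m.
For a solid shaft τ_max = 16T/(πd³), so d = (16T/(π τ_allow))^(1/3) = (16·15520/(π·1.19×10^8))^(1/3) = 0.08724 m.

87.2 mm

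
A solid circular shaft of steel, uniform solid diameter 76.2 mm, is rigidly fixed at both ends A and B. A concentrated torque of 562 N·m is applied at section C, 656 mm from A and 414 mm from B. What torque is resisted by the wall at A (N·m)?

With uniform GJ and both ends fixed, compatibility θ_AC = θ_CB gives T_A·a = T_B·b, together with T_A + T_B = T₀.
T_A = T₀·b/(a+b) = 562.0·414/1070 = 217.4 N·m; T_B = 344.6 N·m.

217 N·m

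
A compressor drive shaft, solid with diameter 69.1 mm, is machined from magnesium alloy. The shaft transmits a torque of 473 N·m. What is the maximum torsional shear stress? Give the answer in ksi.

J = πd⁴/32 = π(0.0691)⁴/32 = 2.238×10^-6 m⁴.
τ_max = T·r/J = 473.0 × 0.0345 / 2.238×10^-6 = 7.301×10^6 Pa.

1.06 ksi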